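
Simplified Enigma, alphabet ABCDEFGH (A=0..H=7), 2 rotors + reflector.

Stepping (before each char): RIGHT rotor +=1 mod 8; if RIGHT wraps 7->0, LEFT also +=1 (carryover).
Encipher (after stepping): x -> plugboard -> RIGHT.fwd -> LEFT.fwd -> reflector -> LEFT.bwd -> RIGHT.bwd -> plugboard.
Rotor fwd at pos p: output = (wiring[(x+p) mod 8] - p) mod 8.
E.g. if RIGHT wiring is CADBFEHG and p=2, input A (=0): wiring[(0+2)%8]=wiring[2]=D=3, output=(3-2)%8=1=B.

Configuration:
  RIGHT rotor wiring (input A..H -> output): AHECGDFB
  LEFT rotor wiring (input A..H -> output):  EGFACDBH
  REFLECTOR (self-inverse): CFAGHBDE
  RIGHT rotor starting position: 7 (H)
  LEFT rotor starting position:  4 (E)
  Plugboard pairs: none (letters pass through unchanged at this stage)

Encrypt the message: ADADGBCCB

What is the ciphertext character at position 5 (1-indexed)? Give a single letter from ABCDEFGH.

Char 1 ('A'): step: R->0, L->5 (L advanced); A->plug->A->R->A->L->G->refl->D->L'->G->R'->E->plug->E
Char 2 ('D'): step: R->1, L=5; D->plug->D->R->F->L->A->refl->C->L'->C->R'->E->plug->E
Char 3 ('A'): step: R->2, L=5; A->plug->A->R->C->L->C->refl->A->L'->F->R'->H->plug->H
Char 4 ('D'): step: R->3, L=5; D->plug->D->R->C->L->C->refl->A->L'->F->R'->F->plug->F
Char 5 ('G'): step: R->4, L=5; G->plug->G->R->A->L->G->refl->D->L'->G->R'->H->plug->H

H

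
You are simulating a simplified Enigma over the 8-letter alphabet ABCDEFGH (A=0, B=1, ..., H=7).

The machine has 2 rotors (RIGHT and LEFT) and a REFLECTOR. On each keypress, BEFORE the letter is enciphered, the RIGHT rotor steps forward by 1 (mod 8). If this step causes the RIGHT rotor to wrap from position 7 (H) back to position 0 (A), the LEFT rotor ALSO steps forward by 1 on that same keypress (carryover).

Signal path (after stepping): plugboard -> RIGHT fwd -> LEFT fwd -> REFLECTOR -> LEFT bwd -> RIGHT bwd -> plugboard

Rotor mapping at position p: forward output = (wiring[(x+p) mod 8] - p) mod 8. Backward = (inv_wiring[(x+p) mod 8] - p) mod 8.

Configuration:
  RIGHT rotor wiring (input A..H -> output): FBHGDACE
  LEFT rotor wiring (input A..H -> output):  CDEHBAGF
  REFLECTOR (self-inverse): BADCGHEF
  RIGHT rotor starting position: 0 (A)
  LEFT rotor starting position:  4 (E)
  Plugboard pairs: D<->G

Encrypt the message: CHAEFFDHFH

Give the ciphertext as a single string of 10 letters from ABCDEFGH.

Char 1 ('C'): step: R->1, L=4; C->plug->C->R->F->L->H->refl->F->L'->A->R'->A->plug->A
Char 2 ('H'): step: R->2, L=4; H->plug->H->R->H->L->D->refl->C->L'->C->R'->F->plug->F
Char 3 ('A'): step: R->3, L=4; A->plug->A->R->D->L->B->refl->A->L'->G->R'->G->plug->D
Char 4 ('E'): step: R->4, L=4; E->plug->E->R->B->L->E->refl->G->L'->E->R'->B->plug->B
Char 5 ('F'): step: R->5, L=4; F->plug->F->R->C->L->C->refl->D->L'->H->R'->C->plug->C
Char 6 ('F'): step: R->6, L=4; F->plug->F->R->A->L->F->refl->H->L'->F->R'->G->plug->D
Char 7 ('D'): step: R->7, L=4; D->plug->G->R->B->L->E->refl->G->L'->E->R'->F->plug->F
Char 8 ('H'): step: R->0, L->5 (L advanced); H->plug->H->R->E->L->G->refl->E->L'->H->R'->C->plug->C
Char 9 ('F'): step: R->1, L=5; F->plug->F->R->B->L->B->refl->A->L'->C->R'->D->plug->G
Char 10 ('H'): step: R->2, L=5; H->plug->H->R->H->L->E->refl->G->L'->E->R'->B->plug->B

Answer: AFDBCDFCGB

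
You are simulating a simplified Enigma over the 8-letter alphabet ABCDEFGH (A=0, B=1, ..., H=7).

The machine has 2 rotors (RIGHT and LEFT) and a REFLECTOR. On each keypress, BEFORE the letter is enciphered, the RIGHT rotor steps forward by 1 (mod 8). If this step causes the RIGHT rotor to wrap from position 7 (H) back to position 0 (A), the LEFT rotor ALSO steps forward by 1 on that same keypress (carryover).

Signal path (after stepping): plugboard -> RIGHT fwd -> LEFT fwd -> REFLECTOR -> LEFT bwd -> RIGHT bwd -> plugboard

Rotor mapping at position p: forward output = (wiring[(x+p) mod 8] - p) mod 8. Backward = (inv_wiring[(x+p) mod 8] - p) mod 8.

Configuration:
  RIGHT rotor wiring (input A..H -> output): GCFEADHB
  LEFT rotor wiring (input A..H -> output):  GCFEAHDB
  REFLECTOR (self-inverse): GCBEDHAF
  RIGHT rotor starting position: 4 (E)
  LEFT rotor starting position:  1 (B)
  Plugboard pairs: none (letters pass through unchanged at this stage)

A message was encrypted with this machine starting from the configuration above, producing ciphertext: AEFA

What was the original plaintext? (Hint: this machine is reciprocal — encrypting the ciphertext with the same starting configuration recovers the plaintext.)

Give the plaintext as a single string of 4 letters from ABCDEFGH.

Char 1 ('A'): step: R->5, L=1; A->plug->A->R->G->L->A->refl->G->L'->E->R'->C->plug->C
Char 2 ('E'): step: R->6, L=1; E->plug->E->R->H->L->F->refl->H->L'->D->R'->B->plug->B
Char 3 ('F'): step: R->7, L=1; F->plug->F->R->B->L->E->refl->D->L'->C->R'->A->plug->A
Char 4 ('A'): step: R->0, L->2 (L advanced); A->plug->A->R->G->L->E->refl->D->L'->A->R'->E->plug->E

Answer: CBAE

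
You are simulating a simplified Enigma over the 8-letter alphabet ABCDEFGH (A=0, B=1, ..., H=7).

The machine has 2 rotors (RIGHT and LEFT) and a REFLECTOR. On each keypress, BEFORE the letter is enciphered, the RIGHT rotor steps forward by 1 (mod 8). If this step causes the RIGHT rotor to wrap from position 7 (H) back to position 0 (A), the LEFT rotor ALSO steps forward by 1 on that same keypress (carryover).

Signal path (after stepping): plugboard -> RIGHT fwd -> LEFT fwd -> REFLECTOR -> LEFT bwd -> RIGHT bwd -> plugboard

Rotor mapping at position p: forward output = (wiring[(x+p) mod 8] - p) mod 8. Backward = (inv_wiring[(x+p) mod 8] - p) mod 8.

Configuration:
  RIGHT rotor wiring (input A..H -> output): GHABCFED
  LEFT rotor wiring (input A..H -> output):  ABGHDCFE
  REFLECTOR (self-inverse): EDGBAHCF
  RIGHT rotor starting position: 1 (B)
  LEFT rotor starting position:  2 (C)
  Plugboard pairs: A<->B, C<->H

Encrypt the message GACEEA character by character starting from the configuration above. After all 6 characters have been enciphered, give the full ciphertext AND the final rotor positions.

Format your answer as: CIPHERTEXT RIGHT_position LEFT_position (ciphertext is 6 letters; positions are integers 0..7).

Char 1 ('G'): step: R->2, L=2; G->plug->G->R->E->L->D->refl->B->L'->C->R'->E->plug->E
Char 2 ('A'): step: R->3, L=2; A->plug->B->R->H->L->H->refl->F->L'->B->R'->D->plug->D
Char 3 ('C'): step: R->4, L=2; C->plug->H->R->F->L->C->refl->G->L'->G->R'->A->plug->B
Char 4 ('E'): step: R->5, L=2; E->plug->E->R->C->L->B->refl->D->L'->E->R'->G->plug->G
Char 5 ('E'): step: R->6, L=2; E->plug->E->R->C->L->B->refl->D->L'->E->R'->G->plug->G
Char 6 ('A'): step: R->7, L=2; A->plug->B->R->H->L->H->refl->F->L'->B->R'->D->plug->D
Final: ciphertext=EDBGGD, RIGHT=7, LEFT=2

Answer: EDBGGD 7 2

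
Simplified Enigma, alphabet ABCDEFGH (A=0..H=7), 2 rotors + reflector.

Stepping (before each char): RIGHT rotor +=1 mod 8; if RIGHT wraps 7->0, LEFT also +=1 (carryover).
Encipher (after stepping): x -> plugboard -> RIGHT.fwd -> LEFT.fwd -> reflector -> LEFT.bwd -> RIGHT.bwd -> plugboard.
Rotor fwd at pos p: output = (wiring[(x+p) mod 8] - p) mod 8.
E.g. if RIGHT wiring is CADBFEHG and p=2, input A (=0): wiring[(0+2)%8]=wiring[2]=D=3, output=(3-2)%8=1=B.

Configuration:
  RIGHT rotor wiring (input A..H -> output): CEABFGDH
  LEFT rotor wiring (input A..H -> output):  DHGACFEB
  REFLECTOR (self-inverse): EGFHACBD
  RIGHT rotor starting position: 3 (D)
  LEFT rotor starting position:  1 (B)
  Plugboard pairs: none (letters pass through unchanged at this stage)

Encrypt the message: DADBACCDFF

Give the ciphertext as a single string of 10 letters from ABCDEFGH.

Answer: FECACFFBBD

Derivation:
Char 1 ('D'): step: R->4, L=1; D->plug->D->R->D->L->B->refl->G->L'->A->R'->F->plug->F
Char 2 ('A'): step: R->5, L=1; A->plug->A->R->B->L->F->refl->C->L'->H->R'->E->plug->E
Char 3 ('D'): step: R->6, L=1; D->plug->D->R->G->L->A->refl->E->L'->E->R'->C->plug->C
Char 4 ('B'): step: R->7, L=1; B->plug->B->R->D->L->B->refl->G->L'->A->R'->A->plug->A
Char 5 ('A'): step: R->0, L->2 (L advanced); A->plug->A->R->C->L->A->refl->E->L'->A->R'->C->plug->C
Char 6 ('C'): step: R->1, L=2; C->plug->C->R->A->L->E->refl->A->L'->C->R'->F->plug->F
Char 7 ('C'): step: R->2, L=2; C->plug->C->R->D->L->D->refl->H->L'->F->R'->F->plug->F
Char 8 ('D'): step: R->3, L=2; D->plug->D->R->A->L->E->refl->A->L'->C->R'->B->plug->B
Char 9 ('F'): step: R->4, L=2; F->plug->F->R->A->L->E->refl->A->L'->C->R'->B->plug->B
Char 10 ('F'): step: R->5, L=2; F->plug->F->R->D->L->D->refl->H->L'->F->R'->D->plug->D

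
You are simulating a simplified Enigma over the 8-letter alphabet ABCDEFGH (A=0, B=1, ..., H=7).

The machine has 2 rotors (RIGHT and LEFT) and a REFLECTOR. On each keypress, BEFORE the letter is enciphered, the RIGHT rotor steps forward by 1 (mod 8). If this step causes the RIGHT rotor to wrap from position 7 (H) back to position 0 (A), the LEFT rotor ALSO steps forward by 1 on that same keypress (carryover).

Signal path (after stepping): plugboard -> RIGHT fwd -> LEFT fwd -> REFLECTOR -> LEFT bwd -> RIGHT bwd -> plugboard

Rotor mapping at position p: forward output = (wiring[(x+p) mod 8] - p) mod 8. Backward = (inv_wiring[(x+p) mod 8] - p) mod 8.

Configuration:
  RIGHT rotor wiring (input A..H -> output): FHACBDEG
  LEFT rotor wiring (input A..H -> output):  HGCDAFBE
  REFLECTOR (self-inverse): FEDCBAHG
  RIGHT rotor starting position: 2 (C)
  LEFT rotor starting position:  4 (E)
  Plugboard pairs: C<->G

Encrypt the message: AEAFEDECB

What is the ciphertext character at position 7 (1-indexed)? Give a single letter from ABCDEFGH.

Char 1 ('A'): step: R->3, L=4; A->plug->A->R->H->L->H->refl->G->L'->G->R'->B->plug->B
Char 2 ('E'): step: R->4, L=4; E->plug->E->R->B->L->B->refl->E->L'->A->R'->C->plug->G
Char 3 ('A'): step: R->5, L=4; A->plug->A->R->G->L->G->refl->H->L'->H->R'->B->plug->B
Char 4 ('F'): step: R->6, L=4; F->plug->F->R->E->L->D->refl->C->L'->F->R'->H->plug->H
Char 5 ('E'): step: R->7, L=4; E->plug->E->R->D->L->A->refl->F->L'->C->R'->F->plug->F
Char 6 ('D'): step: R->0, L->5 (L advanced); D->plug->D->R->C->L->H->refl->G->L'->G->R'->H->plug->H
Char 7 ('E'): step: R->1, L=5; E->plug->E->R->C->L->H->refl->G->L'->G->R'->A->plug->A

A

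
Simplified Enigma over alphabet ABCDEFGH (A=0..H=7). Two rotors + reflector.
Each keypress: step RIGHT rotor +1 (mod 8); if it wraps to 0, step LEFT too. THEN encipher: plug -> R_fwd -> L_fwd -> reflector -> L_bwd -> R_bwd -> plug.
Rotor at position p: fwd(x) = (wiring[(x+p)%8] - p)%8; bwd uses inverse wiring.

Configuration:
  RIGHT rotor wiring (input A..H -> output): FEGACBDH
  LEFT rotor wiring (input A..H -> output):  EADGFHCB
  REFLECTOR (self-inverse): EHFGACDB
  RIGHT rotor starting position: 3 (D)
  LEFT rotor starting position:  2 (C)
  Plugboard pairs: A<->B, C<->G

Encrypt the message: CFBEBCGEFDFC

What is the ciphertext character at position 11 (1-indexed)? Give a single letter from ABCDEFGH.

Char 1 ('C'): step: R->4, L=2; C->plug->G->R->C->L->D->refl->G->L'->H->R'->C->plug->G
Char 2 ('F'): step: R->5, L=2; F->plug->F->R->B->L->E->refl->A->L'->E->R'->A->plug->B
Char 3 ('B'): step: R->6, L=2; B->plug->A->R->F->L->H->refl->B->L'->A->R'->E->plug->E
Char 4 ('E'): step: R->7, L=2; E->plug->E->R->B->L->E->refl->A->L'->E->R'->H->plug->H
Char 5 ('B'): step: R->0, L->3 (L advanced); B->plug->A->R->F->L->B->refl->H->L'->D->R'->G->plug->C
Char 6 ('C'): step: R->1, L=3; C->plug->G->R->G->L->F->refl->C->L'->B->R'->D->plug->D
Char 7 ('G'): step: R->2, L=3; G->plug->C->R->A->L->D->refl->G->L'->E->R'->A->plug->B
Char 8 ('E'): step: R->3, L=3; E->plug->E->R->E->L->G->refl->D->L'->A->R'->D->plug->D
Char 9 ('F'): step: R->4, L=3; F->plug->F->R->A->L->D->refl->G->L'->E->R'->H->plug->H
Char 10 ('D'): step: R->5, L=3; D->plug->D->R->A->L->D->refl->G->L'->E->R'->A->plug->B
Char 11 ('F'): step: R->6, L=3; F->plug->F->R->C->L->E->refl->A->L'->H->R'->C->plug->G

G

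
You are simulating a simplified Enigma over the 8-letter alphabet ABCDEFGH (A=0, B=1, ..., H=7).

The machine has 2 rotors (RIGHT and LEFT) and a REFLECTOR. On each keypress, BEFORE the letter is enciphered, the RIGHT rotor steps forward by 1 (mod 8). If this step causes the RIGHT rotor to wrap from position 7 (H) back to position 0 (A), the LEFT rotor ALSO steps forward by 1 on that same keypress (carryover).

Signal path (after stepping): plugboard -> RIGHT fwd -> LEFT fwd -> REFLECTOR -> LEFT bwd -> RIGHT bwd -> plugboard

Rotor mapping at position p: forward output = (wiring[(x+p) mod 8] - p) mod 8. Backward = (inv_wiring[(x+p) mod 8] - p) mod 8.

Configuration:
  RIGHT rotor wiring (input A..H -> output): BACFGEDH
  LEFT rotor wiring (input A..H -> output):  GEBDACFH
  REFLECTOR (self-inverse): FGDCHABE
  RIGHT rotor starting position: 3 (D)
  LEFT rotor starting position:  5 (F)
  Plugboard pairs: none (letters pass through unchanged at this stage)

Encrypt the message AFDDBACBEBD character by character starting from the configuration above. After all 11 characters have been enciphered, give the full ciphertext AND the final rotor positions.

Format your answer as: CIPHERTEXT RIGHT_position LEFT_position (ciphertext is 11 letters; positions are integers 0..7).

Char 1 ('A'): step: R->4, L=5; A->plug->A->R->C->L->C->refl->D->L'->H->R'->C->plug->C
Char 2 ('F'): step: R->5, L=5; F->plug->F->R->F->L->E->refl->H->L'->E->R'->D->plug->D
Char 3 ('D'): step: R->6, L=5; D->plug->D->R->C->L->C->refl->D->L'->H->R'->F->plug->F
Char 4 ('D'): step: R->7, L=5; D->plug->D->R->D->L->B->refl->G->L'->G->R'->E->plug->E
Char 5 ('B'): step: R->0, L->6 (L advanced); B->plug->B->R->A->L->H->refl->E->L'->H->R'->H->plug->H
Char 6 ('A'): step: R->1, L=6; A->plug->A->R->H->L->E->refl->H->L'->A->R'->H->plug->H
Char 7 ('C'): step: R->2, L=6; C->plug->C->R->E->L->D->refl->C->L'->G->R'->H->plug->H
Char 8 ('B'): step: R->3, L=6; B->plug->B->R->D->L->G->refl->B->L'->B->R'->C->plug->C
Char 9 ('E'): step: R->4, L=6; E->plug->E->R->F->L->F->refl->A->L'->C->R'->A->plug->A
Char 10 ('B'): step: R->5, L=6; B->plug->B->R->G->L->C->refl->D->L'->E->R'->D->plug->D
Char 11 ('D'): step: R->6, L=6; D->plug->D->R->C->L->A->refl->F->L'->F->R'->A->plug->A
Final: ciphertext=CDFEHHHCADA, RIGHT=6, LEFT=6

Answer: CDFEHHHCADA 6 6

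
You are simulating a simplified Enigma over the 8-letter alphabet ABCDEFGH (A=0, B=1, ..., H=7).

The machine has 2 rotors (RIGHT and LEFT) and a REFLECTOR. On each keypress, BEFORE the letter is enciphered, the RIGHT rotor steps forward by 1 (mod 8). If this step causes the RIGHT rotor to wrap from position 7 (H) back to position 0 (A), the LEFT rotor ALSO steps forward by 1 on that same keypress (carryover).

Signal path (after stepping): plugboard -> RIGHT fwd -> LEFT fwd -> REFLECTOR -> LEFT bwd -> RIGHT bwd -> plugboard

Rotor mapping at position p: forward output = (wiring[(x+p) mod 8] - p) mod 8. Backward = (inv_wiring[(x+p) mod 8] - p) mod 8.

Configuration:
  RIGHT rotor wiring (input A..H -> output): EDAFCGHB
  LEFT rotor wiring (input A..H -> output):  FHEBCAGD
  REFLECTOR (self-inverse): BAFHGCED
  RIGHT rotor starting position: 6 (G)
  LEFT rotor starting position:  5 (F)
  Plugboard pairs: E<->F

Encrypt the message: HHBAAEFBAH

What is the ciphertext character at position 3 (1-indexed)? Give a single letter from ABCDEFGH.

Char 1 ('H'): step: R->7, L=5; H->plug->H->R->A->L->D->refl->H->L'->F->R'->B->plug->B
Char 2 ('H'): step: R->0, L->6 (L advanced); H->plug->H->R->B->L->F->refl->C->L'->H->R'->G->plug->G
Char 3 ('B'): step: R->1, L=6; B->plug->B->R->H->L->C->refl->F->L'->B->R'->D->plug->D

D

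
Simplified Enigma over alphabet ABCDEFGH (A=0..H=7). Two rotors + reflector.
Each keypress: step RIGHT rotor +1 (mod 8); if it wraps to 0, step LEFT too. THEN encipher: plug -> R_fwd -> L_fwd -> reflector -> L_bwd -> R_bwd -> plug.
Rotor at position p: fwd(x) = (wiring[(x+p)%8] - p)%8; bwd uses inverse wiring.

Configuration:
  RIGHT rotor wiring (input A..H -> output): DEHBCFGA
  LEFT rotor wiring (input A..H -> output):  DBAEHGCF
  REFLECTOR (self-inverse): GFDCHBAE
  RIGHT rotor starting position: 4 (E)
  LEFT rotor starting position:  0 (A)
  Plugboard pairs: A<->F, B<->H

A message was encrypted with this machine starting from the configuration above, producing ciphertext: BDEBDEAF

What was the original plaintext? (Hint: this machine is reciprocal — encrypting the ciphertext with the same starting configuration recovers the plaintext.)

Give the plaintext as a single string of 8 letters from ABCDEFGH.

Answer: AFCFHFDH

Derivation:
Char 1 ('B'): step: R->5, L=0; B->plug->H->R->F->L->G->refl->A->L'->C->R'->F->plug->A
Char 2 ('D'): step: R->6, L=0; D->plug->D->R->G->L->C->refl->D->L'->A->R'->A->plug->F
Char 3 ('E'): step: R->7, L=0; E->plug->E->R->C->L->A->refl->G->L'->F->R'->C->plug->C
Char 4 ('B'): step: R->0, L->1 (L advanced); B->plug->H->R->A->L->A->refl->G->L'->D->R'->A->plug->F
Char 5 ('D'): step: R->1, L=1; D->plug->D->R->B->L->H->refl->E->L'->G->R'->B->plug->H
Char 6 ('E'): step: R->2, L=1; E->plug->E->R->E->L->F->refl->B->L'->F->R'->A->plug->F
Char 7 ('A'): step: R->3, L=1; A->plug->F->R->A->L->A->refl->G->L'->D->R'->D->plug->D
Char 8 ('F'): step: R->4, L=1; F->plug->A->R->G->L->E->refl->H->L'->B->R'->B->plug->H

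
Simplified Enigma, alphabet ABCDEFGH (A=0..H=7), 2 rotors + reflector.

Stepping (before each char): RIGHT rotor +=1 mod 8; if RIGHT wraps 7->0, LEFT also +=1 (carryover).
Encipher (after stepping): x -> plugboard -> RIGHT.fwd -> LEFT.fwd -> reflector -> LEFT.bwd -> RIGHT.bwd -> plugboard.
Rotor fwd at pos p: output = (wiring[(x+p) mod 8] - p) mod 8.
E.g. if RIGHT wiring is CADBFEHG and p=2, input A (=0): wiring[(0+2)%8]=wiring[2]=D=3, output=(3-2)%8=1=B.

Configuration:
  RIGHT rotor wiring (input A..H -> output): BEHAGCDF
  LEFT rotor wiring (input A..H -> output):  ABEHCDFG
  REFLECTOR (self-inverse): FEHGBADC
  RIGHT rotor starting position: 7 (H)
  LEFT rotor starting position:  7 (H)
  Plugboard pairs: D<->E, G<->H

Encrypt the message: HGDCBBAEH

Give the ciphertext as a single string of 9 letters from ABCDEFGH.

Answer: BBGAFCBAG

Derivation:
Char 1 ('H'): step: R->0, L->0 (L advanced); H->plug->G->R->D->L->H->refl->C->L'->E->R'->B->plug->B
Char 2 ('G'): step: R->1, L=0; G->plug->H->R->A->L->A->refl->F->L'->G->R'->B->plug->B
Char 3 ('D'): step: R->2, L=0; D->plug->E->R->B->L->B->refl->E->L'->C->R'->H->plug->G
Char 4 ('C'): step: R->3, L=0; C->plug->C->R->H->L->G->refl->D->L'->F->R'->A->plug->A
Char 5 ('B'): step: R->4, L=0; B->plug->B->R->G->L->F->refl->A->L'->A->R'->F->plug->F
Char 6 ('B'): step: R->5, L=0; B->plug->B->R->G->L->F->refl->A->L'->A->R'->C->plug->C
Char 7 ('A'): step: R->6, L=0; A->plug->A->R->F->L->D->refl->G->L'->H->R'->B->plug->B
Char 8 ('E'): step: R->7, L=0; E->plug->D->R->A->L->A->refl->F->L'->G->R'->A->plug->A
Char 9 ('H'): step: R->0, L->1 (L advanced); H->plug->G->R->D->L->B->refl->E->L'->F->R'->H->plug->G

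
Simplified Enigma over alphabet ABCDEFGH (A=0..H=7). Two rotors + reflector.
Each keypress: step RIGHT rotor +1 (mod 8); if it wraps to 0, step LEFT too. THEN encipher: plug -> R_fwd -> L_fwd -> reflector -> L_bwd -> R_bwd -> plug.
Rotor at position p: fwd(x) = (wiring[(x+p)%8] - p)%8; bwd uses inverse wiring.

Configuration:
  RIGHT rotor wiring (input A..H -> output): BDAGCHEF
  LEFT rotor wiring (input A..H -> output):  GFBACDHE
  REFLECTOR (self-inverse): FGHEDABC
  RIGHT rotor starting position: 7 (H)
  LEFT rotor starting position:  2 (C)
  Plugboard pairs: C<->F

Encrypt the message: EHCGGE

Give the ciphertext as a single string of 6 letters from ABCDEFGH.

Answer: FADECG

Derivation:
Char 1 ('E'): step: R->0, L->3 (L advanced); E->plug->E->R->C->L->A->refl->F->L'->A->R'->C->plug->F
Char 2 ('H'): step: R->1, L=3; H->plug->H->R->A->L->F->refl->A->L'->C->R'->A->plug->A
Char 3 ('C'): step: R->2, L=3; C->plug->F->R->D->L->E->refl->D->L'->F->R'->D->plug->D
Char 4 ('G'): step: R->3, L=3; G->plug->G->R->A->L->F->refl->A->L'->C->R'->E->plug->E
Char 5 ('G'): step: R->4, L=3; G->plug->G->R->E->L->B->refl->G->L'->H->R'->F->plug->C
Char 6 ('E'): step: R->5, L=3; E->plug->E->R->G->L->C->refl->H->L'->B->R'->G->plug->G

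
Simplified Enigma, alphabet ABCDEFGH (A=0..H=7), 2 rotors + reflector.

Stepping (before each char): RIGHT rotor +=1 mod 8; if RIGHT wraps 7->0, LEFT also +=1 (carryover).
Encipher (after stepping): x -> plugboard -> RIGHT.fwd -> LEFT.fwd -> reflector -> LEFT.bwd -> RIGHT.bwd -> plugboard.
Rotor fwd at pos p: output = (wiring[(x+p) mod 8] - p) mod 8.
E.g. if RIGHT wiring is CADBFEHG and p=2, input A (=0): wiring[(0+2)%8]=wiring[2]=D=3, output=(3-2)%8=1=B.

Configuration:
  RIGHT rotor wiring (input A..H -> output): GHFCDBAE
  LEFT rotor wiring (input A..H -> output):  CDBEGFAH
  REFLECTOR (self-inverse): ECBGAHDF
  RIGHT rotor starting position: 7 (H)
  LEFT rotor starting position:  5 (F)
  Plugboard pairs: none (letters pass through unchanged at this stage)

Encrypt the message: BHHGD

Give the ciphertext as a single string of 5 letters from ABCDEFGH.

Answer: EBGDG

Derivation:
Char 1 ('B'): step: R->0, L->6 (L advanced); B->plug->B->R->H->L->H->refl->F->L'->D->R'->E->plug->E
Char 2 ('H'): step: R->1, L=6; H->plug->H->R->F->L->G->refl->D->L'->E->R'->B->plug->B
Char 3 ('H'): step: R->2, L=6; H->plug->H->R->F->L->G->refl->D->L'->E->R'->G->plug->G
Char 4 ('G'): step: R->3, L=6; G->plug->G->R->E->L->D->refl->G->L'->F->R'->D->plug->D
Char 5 ('D'): step: R->4, L=6; D->plug->D->R->A->L->C->refl->B->L'->B->R'->G->plug->G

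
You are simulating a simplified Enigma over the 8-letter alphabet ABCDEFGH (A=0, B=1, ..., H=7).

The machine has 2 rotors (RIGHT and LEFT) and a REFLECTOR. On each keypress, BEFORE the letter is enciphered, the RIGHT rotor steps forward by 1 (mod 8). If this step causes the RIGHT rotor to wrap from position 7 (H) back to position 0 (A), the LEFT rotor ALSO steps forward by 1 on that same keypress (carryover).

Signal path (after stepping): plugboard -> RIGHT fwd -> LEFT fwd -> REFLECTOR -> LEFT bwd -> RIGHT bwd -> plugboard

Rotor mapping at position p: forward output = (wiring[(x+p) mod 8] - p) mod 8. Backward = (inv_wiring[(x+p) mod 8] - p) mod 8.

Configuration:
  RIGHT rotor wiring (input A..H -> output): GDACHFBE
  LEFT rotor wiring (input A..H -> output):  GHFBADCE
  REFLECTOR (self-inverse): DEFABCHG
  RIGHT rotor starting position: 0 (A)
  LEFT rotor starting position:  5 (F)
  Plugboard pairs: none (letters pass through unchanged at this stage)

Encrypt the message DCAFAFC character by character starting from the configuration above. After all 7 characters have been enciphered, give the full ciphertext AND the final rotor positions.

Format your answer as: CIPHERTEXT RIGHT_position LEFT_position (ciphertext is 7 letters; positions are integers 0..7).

Answer: GEHCHGD 7 5

Derivation:
Char 1 ('D'): step: R->1, L=5; D->plug->D->R->G->L->E->refl->B->L'->D->R'->G->plug->G
Char 2 ('C'): step: R->2, L=5; C->plug->C->R->F->L->A->refl->D->L'->H->R'->E->plug->E
Char 3 ('A'): step: R->3, L=5; A->plug->A->R->H->L->D->refl->A->L'->F->R'->H->plug->H
Char 4 ('F'): step: R->4, L=5; F->plug->F->R->H->L->D->refl->A->L'->F->R'->C->plug->C
Char 5 ('A'): step: R->5, L=5; A->plug->A->R->A->L->G->refl->H->L'->C->R'->H->plug->H
Char 6 ('F'): step: R->6, L=5; F->plug->F->R->E->L->C->refl->F->L'->B->R'->G->plug->G
Char 7 ('C'): step: R->7, L=5; C->plug->C->R->E->L->C->refl->F->L'->B->R'->D->plug->D
Final: ciphertext=GEHCHGD, RIGHT=7, LEFT=5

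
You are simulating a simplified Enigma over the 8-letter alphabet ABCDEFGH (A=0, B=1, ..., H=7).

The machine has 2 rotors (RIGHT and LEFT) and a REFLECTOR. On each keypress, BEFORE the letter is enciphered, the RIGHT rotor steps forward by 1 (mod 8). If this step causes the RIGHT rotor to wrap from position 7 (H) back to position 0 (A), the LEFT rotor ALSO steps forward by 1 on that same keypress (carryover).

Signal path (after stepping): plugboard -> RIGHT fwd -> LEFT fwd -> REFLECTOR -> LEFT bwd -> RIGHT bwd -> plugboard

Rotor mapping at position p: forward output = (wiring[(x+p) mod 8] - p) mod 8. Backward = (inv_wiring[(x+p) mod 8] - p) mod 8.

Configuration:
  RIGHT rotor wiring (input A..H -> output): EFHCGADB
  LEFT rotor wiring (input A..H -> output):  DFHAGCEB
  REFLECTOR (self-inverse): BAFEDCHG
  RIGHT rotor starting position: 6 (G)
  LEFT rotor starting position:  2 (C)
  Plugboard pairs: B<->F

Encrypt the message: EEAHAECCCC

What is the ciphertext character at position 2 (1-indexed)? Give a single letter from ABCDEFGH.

Char 1 ('E'): step: R->7, L=2; E->plug->E->R->D->L->A->refl->B->L'->G->R'->C->plug->C
Char 2 ('E'): step: R->0, L->3 (L advanced); E->plug->E->R->G->L->C->refl->F->L'->A->R'->F->plug->B

B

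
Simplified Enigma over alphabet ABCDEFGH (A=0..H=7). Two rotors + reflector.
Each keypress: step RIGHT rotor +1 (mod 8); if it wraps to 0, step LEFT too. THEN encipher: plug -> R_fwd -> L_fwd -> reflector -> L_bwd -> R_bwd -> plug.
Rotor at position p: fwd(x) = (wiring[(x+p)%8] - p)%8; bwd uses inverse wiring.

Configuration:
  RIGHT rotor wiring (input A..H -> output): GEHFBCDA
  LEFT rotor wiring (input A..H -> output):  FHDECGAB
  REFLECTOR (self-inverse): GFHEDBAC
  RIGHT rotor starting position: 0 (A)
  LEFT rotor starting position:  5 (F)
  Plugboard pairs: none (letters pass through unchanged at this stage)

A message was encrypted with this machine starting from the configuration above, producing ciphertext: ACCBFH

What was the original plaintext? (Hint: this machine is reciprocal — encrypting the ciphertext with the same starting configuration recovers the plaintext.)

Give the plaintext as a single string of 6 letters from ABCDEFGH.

Answer: HDDDDD

Derivation:
Char 1 ('A'): step: R->1, L=5; A->plug->A->R->D->L->A->refl->G->L'->F->R'->H->plug->H
Char 2 ('C'): step: R->2, L=5; C->plug->C->R->H->L->F->refl->B->L'->A->R'->D->plug->D
Char 3 ('C'): step: R->3, L=5; C->plug->C->R->H->L->F->refl->B->L'->A->R'->D->plug->D
Char 4 ('B'): step: R->4, L=5; B->plug->B->R->G->L->H->refl->C->L'->E->R'->D->plug->D
Char 5 ('F'): step: R->5, L=5; F->plug->F->R->C->L->E->refl->D->L'->B->R'->D->plug->D
Char 6 ('H'): step: R->6, L=5; H->plug->H->R->E->L->C->refl->H->L'->G->R'->D->plug->D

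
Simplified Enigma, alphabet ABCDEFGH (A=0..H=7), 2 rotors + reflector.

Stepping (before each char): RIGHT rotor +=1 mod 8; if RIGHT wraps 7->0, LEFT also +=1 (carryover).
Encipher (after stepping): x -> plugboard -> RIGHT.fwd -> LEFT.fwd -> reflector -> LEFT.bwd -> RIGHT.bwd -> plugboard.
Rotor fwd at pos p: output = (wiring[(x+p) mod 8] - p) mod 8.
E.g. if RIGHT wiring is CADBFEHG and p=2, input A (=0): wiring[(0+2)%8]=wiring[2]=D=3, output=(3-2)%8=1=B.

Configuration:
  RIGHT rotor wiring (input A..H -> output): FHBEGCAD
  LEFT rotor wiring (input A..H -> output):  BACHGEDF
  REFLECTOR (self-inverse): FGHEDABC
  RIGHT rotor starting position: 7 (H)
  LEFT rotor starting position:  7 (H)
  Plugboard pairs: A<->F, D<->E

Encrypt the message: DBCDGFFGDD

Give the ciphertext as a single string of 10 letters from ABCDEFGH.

Char 1 ('D'): step: R->0, L->0 (L advanced); D->plug->E->R->G->L->D->refl->E->L'->F->R'->A->plug->F
Char 2 ('B'): step: R->1, L=0; B->plug->B->R->A->L->B->refl->G->L'->E->R'->H->plug->H
Char 3 ('C'): step: R->2, L=0; C->plug->C->R->E->L->G->refl->B->L'->A->R'->D->plug->E
Char 4 ('D'): step: R->3, L=0; D->plug->E->R->A->L->B->refl->G->L'->E->R'->G->plug->G
Char 5 ('G'): step: R->4, L=0; G->plug->G->R->F->L->E->refl->D->L'->G->R'->B->plug->B
Char 6 ('F'): step: R->5, L=0; F->plug->A->R->F->L->E->refl->D->L'->G->R'->C->plug->C
Char 7 ('F'): step: R->6, L=0; F->plug->A->R->C->L->C->refl->H->L'->D->R'->E->plug->D
Char 8 ('G'): step: R->7, L=0; G->plug->G->R->D->L->H->refl->C->L'->C->R'->D->plug->E
Char 9 ('D'): step: R->0, L->1 (L advanced); D->plug->E->R->G->L->E->refl->D->L'->E->R'->D->plug->E
Char 10 ('D'): step: R->1, L=1; D->plug->E->R->B->L->B->refl->G->L'->C->R'->G->plug->G

Answer: FHEGBCDEEG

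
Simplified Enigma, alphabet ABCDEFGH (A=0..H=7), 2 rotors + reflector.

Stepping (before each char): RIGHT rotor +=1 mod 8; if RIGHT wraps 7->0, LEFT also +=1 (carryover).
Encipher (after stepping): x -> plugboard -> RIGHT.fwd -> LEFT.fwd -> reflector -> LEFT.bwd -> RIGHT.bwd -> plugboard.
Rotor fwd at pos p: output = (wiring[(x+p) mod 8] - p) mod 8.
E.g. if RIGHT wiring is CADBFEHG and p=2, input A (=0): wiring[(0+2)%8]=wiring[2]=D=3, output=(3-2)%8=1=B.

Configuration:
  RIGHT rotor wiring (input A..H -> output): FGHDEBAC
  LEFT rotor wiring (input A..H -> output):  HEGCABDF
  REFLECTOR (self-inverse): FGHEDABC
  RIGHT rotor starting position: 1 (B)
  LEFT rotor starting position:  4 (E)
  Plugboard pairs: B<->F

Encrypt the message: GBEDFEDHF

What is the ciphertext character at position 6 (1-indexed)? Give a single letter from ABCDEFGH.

Char 1 ('G'): step: R->2, L=4; G->plug->G->R->D->L->B->refl->G->L'->H->R'->D->plug->D
Char 2 ('B'): step: R->3, L=4; B->plug->F->R->C->L->H->refl->C->L'->G->R'->C->plug->C
Char 3 ('E'): step: R->4, L=4; E->plug->E->R->B->L->F->refl->A->L'->F->R'->B->plug->F
Char 4 ('D'): step: R->5, L=4; D->plug->D->R->A->L->E->refl->D->L'->E->R'->A->plug->A
Char 5 ('F'): step: R->6, L=4; F->plug->B->R->E->L->D->refl->E->L'->A->R'->D->plug->D
Char 6 ('E'): step: R->7, L=4; E->plug->E->R->E->L->D->refl->E->L'->A->R'->D->plug->D

D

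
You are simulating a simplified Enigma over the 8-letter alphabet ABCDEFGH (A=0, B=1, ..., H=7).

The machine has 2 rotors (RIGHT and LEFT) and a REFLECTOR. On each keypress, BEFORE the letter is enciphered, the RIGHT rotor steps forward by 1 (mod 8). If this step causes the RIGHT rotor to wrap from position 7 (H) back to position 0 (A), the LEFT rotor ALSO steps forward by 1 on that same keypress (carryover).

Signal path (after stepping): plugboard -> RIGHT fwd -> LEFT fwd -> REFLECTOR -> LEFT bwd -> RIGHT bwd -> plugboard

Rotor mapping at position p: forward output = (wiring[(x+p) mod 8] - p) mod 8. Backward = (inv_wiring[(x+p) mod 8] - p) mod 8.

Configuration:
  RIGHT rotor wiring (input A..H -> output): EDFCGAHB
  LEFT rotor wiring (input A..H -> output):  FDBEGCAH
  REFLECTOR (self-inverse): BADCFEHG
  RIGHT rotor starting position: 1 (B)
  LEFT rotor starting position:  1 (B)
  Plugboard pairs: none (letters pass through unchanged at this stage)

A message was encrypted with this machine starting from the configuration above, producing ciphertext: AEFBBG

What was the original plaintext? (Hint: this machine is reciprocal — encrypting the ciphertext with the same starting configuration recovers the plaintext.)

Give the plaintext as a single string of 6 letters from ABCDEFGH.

Answer: FCCFEC

Derivation:
Char 1 ('A'): step: R->2, L=1; A->plug->A->R->D->L->F->refl->E->L'->H->R'->F->plug->F
Char 2 ('E'): step: R->3, L=1; E->plug->E->R->G->L->G->refl->H->L'->F->R'->C->plug->C
Char 3 ('F'): step: R->4, L=1; F->plug->F->R->H->L->E->refl->F->L'->D->R'->C->plug->C
Char 4 ('B'): step: R->5, L=1; B->plug->B->R->C->L->D->refl->C->L'->A->R'->F->plug->F
Char 5 ('B'): step: R->6, L=1; B->plug->B->R->D->L->F->refl->E->L'->H->R'->E->plug->E
Char 6 ('G'): step: R->7, L=1; G->plug->G->R->B->L->A->refl->B->L'->E->R'->C->plug->C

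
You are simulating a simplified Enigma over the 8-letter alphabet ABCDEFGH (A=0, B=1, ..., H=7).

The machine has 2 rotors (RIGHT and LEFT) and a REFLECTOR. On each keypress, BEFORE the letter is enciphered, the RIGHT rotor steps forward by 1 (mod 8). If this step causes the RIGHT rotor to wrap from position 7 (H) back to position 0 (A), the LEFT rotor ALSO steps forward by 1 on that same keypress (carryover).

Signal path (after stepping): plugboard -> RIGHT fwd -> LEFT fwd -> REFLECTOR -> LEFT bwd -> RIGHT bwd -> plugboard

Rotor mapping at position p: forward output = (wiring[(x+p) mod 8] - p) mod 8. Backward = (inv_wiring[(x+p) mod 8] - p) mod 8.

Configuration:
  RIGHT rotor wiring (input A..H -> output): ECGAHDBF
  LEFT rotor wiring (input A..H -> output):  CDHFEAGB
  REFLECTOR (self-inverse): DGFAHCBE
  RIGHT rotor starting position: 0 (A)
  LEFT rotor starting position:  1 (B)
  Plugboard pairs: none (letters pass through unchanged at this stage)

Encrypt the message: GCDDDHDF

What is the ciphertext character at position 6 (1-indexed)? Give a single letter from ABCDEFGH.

Char 1 ('G'): step: R->1, L=1; G->plug->G->R->E->L->H->refl->E->L'->C->R'->E->plug->E
Char 2 ('C'): step: R->2, L=1; C->plug->C->R->F->L->F->refl->C->L'->A->R'->H->plug->H
Char 3 ('D'): step: R->3, L=1; D->plug->D->R->G->L->A->refl->D->L'->D->R'->H->plug->H
Char 4 ('D'): step: R->4, L=1; D->plug->D->R->B->L->G->refl->B->L'->H->R'->B->plug->B
Char 5 ('D'): step: R->5, L=1; D->plug->D->R->H->L->B->refl->G->L'->B->R'->F->plug->F
Char 6 ('H'): step: R->6, L=1; H->plug->H->R->F->L->F->refl->C->L'->A->R'->E->plug->E

E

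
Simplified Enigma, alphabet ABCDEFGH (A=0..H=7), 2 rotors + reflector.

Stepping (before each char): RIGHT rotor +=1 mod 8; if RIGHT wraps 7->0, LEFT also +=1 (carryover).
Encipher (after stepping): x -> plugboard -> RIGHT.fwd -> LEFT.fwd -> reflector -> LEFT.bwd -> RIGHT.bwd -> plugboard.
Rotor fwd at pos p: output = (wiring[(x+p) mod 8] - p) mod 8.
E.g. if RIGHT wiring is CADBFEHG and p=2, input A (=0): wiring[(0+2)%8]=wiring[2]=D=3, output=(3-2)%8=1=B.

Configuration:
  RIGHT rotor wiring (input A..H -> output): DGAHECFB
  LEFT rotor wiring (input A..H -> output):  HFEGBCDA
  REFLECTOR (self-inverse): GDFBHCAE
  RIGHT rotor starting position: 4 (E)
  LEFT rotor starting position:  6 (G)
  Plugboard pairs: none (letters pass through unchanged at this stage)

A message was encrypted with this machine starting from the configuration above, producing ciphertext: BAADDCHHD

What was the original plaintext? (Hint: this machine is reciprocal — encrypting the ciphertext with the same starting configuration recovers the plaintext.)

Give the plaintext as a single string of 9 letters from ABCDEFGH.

Answer: EBHEAGGDB

Derivation:
Char 1 ('B'): step: R->5, L=6; B->plug->B->R->A->L->F->refl->C->L'->B->R'->E->plug->E
Char 2 ('A'): step: R->6, L=6; A->plug->A->R->H->L->E->refl->H->L'->D->R'->B->plug->B
Char 3 ('A'): step: R->7, L=6; A->plug->A->R->C->L->B->refl->D->L'->G->R'->H->plug->H
Char 4 ('D'): step: R->0, L->7 (L advanced); D->plug->D->R->H->L->E->refl->H->L'->E->R'->E->plug->E
Char 5 ('D'): step: R->1, L=7; D->plug->D->R->D->L->F->refl->C->L'->F->R'->A->plug->A
Char 6 ('C'): step: R->2, L=7; C->plug->C->R->C->L->G->refl->A->L'->B->R'->G->plug->G
Char 7 ('H'): step: R->3, L=7; H->plug->H->R->F->L->C->refl->F->L'->D->R'->G->plug->G
Char 8 ('H'): step: R->4, L=7; H->plug->H->R->D->L->F->refl->C->L'->F->R'->D->plug->D
Char 9 ('D'): step: R->5, L=7; D->plug->D->R->G->L->D->refl->B->L'->A->R'->B->plug->B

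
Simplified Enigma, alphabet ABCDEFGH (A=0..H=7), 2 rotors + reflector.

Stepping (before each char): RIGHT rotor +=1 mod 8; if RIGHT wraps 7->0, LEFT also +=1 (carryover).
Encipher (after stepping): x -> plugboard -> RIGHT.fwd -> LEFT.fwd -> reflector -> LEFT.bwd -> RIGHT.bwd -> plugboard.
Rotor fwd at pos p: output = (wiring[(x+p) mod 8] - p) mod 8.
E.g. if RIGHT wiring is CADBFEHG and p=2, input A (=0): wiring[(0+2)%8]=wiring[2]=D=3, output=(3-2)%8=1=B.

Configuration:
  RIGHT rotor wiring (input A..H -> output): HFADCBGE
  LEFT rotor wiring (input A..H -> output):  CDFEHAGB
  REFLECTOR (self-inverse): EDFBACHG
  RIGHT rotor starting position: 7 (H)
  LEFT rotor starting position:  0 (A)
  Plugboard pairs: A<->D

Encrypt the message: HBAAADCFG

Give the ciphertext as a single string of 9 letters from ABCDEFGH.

Char 1 ('H'): step: R->0, L->1 (L advanced); H->plug->H->R->E->L->H->refl->G->L'->D->R'->D->plug->A
Char 2 ('B'): step: R->1, L=1; B->plug->B->R->H->L->B->refl->D->L'->C->R'->C->plug->C
Char 3 ('A'): step: R->2, L=1; A->plug->D->R->H->L->B->refl->D->L'->C->R'->F->plug->F
Char 4 ('A'): step: R->3, L=1; A->plug->D->R->D->L->G->refl->H->L'->E->R'->F->plug->F
Char 5 ('A'): step: R->4, L=1; A->plug->D->R->A->L->C->refl->F->L'->F->R'->B->plug->B
Char 6 ('D'): step: R->5, L=1; D->plug->A->R->E->L->H->refl->G->L'->D->R'->F->plug->F
Char 7 ('C'): step: R->6, L=1; C->plug->C->R->B->L->E->refl->A->L'->G->R'->B->plug->B
Char 8 ('F'): step: R->7, L=1; F->plug->F->R->D->L->G->refl->H->L'->E->R'->E->plug->E
Char 9 ('G'): step: R->0, L->2 (L advanced); G->plug->G->R->G->L->A->refl->E->L'->E->R'->H->plug->H

Answer: ACFFBFBEH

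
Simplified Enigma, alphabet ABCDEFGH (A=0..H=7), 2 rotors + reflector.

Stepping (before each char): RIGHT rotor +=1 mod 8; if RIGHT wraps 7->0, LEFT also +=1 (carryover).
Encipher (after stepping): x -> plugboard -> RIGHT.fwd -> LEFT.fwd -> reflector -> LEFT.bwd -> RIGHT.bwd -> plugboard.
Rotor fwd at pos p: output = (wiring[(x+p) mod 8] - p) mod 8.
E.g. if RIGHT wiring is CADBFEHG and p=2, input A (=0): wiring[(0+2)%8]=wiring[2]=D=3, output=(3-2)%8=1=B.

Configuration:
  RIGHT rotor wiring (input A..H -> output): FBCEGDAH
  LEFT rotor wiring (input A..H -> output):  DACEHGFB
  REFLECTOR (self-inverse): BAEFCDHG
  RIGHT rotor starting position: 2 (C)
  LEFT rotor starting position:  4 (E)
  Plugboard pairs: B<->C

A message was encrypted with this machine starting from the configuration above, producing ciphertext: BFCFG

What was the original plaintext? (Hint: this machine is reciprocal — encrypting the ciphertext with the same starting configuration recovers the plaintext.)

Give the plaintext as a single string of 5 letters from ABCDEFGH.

Char 1 ('B'): step: R->3, L=4; B->plug->C->R->A->L->D->refl->F->L'->D->R'->B->plug->C
Char 2 ('F'): step: R->4, L=4; F->plug->F->R->F->L->E->refl->C->L'->B->R'->E->plug->E
Char 3 ('C'): step: R->5, L=4; C->plug->B->R->D->L->F->refl->D->L'->A->R'->D->plug->D
Char 4 ('F'): step: R->6, L=4; F->plug->F->R->G->L->G->refl->H->L'->E->R'->E->plug->E
Char 5 ('G'): step: R->7, L=4; G->plug->G->R->E->L->H->refl->G->L'->G->R'->B->plug->C

Answer: CEDEC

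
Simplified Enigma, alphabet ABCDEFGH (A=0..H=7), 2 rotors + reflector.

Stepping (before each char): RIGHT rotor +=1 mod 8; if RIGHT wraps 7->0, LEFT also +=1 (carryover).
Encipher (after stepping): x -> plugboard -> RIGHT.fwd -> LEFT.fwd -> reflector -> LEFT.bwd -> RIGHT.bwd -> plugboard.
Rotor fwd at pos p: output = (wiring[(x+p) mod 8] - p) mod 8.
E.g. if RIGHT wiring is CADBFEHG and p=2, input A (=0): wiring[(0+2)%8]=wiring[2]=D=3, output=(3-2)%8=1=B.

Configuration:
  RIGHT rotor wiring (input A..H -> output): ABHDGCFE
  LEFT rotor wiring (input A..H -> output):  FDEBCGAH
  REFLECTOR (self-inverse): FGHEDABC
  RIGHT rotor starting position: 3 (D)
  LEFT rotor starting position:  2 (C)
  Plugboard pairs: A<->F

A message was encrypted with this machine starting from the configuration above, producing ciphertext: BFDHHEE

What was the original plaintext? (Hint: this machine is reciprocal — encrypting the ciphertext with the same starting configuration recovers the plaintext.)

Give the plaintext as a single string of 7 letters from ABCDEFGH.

Char 1 ('B'): step: R->4, L=2; B->plug->B->R->G->L->D->refl->E->L'->D->R'->G->plug->G
Char 2 ('F'): step: R->5, L=2; F->plug->A->R->F->L->F->refl->A->L'->C->R'->F->plug->A
Char 3 ('D'): step: R->6, L=2; D->plug->D->R->D->L->E->refl->D->L'->G->R'->B->plug->B
Char 4 ('H'): step: R->7, L=2; H->plug->H->R->G->L->D->refl->E->L'->D->R'->G->plug->G
Char 5 ('H'): step: R->0, L->3 (L advanced); H->plug->H->R->E->L->E->refl->D->L'->C->R'->F->plug->A
Char 6 ('E'): step: R->1, L=3; E->plug->E->R->B->L->H->refl->C->L'->F->R'->D->plug->D
Char 7 ('E'): step: R->2, L=3; E->plug->E->R->D->L->F->refl->A->L'->G->R'->G->plug->G

Answer: GABGADG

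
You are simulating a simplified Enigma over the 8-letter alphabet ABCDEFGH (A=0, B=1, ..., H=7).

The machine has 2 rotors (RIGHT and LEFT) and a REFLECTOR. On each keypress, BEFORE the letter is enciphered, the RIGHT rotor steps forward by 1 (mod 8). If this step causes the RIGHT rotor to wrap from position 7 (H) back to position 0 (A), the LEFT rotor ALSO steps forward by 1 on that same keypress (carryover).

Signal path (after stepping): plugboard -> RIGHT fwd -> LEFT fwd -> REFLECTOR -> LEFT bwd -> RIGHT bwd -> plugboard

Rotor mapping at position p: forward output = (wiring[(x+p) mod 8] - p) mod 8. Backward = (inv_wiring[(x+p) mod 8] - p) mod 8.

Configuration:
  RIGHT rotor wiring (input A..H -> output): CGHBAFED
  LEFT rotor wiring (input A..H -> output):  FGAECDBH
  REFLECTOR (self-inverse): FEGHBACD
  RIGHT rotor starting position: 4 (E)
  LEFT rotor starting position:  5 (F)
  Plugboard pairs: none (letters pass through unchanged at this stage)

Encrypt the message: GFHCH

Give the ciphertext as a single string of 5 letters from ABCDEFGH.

Char 1 ('G'): step: R->5, L=5; G->plug->G->R->E->L->B->refl->E->L'->B->R'->E->plug->E
Char 2 ('F'): step: R->6, L=5; F->plug->F->R->D->L->A->refl->F->L'->H->R'->H->plug->H
Char 3 ('H'): step: R->7, L=5; H->plug->H->R->F->L->D->refl->H->L'->G->R'->G->plug->G
Char 4 ('C'): step: R->0, L->6 (L advanced); C->plug->C->R->H->L->F->refl->A->L'->D->R'->H->plug->H
Char 5 ('H'): step: R->1, L=6; H->plug->H->R->B->L->B->refl->E->L'->G->R'->B->plug->B

Answer: EHGHB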